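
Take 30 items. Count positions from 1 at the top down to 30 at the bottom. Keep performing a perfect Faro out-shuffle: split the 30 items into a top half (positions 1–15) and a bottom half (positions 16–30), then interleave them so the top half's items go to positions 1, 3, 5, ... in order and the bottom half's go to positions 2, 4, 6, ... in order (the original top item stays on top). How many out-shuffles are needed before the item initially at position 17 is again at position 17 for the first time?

28

Follow position 17 under repeated out-shuffles:
17 → 4 → 7 → 13 → 25 → 20 → 10 → 19 → ... → 17 (length 28)
It first returns after 28 out-shuffles.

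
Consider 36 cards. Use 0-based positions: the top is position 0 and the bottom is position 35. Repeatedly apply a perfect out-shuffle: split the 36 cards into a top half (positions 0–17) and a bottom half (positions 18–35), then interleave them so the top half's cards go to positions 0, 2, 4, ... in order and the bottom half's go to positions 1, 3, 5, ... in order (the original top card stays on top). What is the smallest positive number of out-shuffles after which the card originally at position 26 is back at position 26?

12

Follow position 26 under repeated out-shuffles:
26 → 17 → 34 → 33 → 31 → 27 → 19 → 3 → 6 → 12 → 24 → 13 → 26
It first returns after 12 out-shuffles.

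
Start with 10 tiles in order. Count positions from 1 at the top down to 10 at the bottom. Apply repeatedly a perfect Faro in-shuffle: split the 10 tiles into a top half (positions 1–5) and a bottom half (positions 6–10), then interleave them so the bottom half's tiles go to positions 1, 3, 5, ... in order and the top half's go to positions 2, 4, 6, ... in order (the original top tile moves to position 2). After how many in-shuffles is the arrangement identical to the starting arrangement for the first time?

10

The in-shuffle permutes the 10 positions with cycle lengths [10].
Every tile is home exactly when every cycle has completed a whole number of laps, i.e. after lcm(10) = 10 in-shuffles.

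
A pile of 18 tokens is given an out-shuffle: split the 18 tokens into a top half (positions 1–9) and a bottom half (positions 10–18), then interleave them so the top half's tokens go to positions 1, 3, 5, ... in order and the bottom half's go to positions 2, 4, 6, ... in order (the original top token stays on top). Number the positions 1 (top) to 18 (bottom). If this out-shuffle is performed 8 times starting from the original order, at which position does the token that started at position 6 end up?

Track the token's position through each out-shuffle:
6 → 11 → 4 → 7 → 13 → 8 → 15 → 12 → 6

6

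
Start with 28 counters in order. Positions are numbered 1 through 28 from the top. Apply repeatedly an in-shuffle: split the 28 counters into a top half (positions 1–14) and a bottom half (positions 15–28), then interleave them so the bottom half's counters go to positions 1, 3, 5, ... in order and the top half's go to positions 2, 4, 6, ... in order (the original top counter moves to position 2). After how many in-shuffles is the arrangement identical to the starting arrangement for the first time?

28

The in-shuffle permutes the 28 positions with cycle lengths [28].
Every counter is home exactly when every cycle has completed a whole number of laps, i.e. after lcm(28) = 28 in-shuffles.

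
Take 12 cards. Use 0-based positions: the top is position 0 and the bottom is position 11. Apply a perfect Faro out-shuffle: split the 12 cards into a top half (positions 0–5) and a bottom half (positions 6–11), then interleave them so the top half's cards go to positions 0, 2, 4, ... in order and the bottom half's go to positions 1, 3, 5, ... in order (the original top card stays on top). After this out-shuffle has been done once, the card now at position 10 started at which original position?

5

Work backwards from position 10, undoing one out-shuffle at a time:
10 ← 5
So the card now at position 10 started at position 5.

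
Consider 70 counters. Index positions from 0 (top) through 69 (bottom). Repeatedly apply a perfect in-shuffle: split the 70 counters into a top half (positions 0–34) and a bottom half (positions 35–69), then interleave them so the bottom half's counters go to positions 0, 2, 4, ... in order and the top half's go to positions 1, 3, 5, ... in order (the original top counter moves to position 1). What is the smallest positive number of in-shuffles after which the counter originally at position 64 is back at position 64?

Follow position 64 under repeated in-shuffles:
64 → 58 → 46 → 22 → 45 → 20 → 41 → 12 → ... → 64 (length 35)
It first returns after 35 in-shuffles.

35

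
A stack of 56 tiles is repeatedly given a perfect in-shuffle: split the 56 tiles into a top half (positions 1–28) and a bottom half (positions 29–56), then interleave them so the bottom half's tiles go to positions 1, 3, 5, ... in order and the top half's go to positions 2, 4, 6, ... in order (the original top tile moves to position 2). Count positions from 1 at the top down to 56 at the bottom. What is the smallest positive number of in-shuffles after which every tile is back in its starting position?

The in-shuffle permutes the 56 positions with cycle lengths [2, 18, 18, 18].
Every tile is home exactly when every cycle has completed a whole number of laps, i.e. after lcm(2, 18) = 18 in-shuffles.

18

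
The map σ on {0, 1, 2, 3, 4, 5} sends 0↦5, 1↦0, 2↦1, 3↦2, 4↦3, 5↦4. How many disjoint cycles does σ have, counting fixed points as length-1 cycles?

Cycle decomposition: (0 5 4 3 2 1).
1 cycle.

1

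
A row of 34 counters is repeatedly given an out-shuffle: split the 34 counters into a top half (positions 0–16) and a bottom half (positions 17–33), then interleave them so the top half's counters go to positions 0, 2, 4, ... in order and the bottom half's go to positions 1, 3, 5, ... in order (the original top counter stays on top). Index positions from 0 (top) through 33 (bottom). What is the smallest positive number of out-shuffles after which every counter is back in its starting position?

The out-shuffle permutes the 34 positions with cycle lengths [1, 1, 2, 10, 10, 10].
Every counter is home exactly when every cycle has completed a whole number of laps, i.e. after lcm(1, 2, 10) = 10 out-shuffles.

10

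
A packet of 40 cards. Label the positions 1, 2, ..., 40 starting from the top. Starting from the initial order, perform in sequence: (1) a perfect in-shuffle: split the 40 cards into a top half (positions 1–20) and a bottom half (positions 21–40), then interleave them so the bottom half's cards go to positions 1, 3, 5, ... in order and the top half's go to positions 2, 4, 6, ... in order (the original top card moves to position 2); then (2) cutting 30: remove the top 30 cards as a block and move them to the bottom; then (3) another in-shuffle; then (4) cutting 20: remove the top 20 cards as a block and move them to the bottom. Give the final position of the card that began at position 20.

40

Track the card from position 20 forward through each operation:
  after op 1 (in-shuffle): 20 → 40
  after op 2 (cut 30): 40 → 10
  after op 3 (in-shuffle): 10 → 20
  after op 4 (cut 20): 20 → 40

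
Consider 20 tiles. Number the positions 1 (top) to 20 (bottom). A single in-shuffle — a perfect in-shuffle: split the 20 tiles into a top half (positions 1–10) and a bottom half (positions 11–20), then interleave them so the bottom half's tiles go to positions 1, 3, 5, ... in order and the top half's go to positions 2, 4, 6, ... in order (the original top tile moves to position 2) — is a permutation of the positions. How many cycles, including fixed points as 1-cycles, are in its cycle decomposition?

5

Trace each unvisited position around until it returns:
(1 2 4 8 16 11) (3 6 12) (5 10 20 19 17 13) (7 14) (9 18 15)
5 cycles in total.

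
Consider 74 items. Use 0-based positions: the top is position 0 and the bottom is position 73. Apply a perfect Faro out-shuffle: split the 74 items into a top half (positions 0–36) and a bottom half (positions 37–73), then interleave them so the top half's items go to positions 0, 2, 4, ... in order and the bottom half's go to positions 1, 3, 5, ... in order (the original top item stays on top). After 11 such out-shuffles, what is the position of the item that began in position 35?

Track the item's position through each out-shuffle:
35 → 70 → 67 → 61 → 49 → 25 → 50 → 27 → 54 → 35 → 70 → 67

67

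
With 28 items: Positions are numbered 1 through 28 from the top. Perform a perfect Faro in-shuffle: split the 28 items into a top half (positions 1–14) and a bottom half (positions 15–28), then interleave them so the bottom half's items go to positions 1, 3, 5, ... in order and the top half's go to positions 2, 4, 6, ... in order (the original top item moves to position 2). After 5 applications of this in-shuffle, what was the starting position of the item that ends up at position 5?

Work backwards from position 5, undoing one in-shuffle at a time:
5 ← 17 ← 23 ← 26 ← 13 ← 21
So the item now at position 5 started at position 21.

21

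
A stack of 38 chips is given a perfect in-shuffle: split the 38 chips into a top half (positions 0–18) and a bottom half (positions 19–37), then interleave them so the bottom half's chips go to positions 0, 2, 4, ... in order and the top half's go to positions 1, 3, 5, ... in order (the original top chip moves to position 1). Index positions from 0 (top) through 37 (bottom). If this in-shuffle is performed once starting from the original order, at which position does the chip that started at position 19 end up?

0

Track the chip's position through each in-shuffle:
19 → 0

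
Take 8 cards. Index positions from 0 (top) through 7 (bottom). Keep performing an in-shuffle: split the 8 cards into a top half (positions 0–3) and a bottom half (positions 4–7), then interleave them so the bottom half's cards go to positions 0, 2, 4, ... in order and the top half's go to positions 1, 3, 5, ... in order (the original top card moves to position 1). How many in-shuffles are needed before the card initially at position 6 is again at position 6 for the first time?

Follow position 6 under repeated in-shuffles:
6 → 4 → 0 → 1 → 3 → 7 → 6
It first returns after 6 in-shuffles.

6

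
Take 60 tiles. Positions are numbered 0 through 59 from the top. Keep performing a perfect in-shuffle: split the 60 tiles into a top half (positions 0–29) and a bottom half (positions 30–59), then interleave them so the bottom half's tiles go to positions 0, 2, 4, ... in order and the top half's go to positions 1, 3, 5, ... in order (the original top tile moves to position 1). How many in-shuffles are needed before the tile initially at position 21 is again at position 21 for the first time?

60

Follow position 21 under repeated in-shuffles:
21 → 43 → 26 → 53 → 46 → 32 → 4 → 9 → ... → 21 (length 60)
It first returns after 60 in-shuffles.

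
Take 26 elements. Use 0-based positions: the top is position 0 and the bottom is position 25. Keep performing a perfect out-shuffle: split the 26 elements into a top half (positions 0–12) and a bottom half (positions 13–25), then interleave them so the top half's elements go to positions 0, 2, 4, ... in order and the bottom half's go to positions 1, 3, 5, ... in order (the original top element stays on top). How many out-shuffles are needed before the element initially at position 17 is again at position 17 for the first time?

20

Follow position 17 under repeated out-shuffles:
17 → 9 → 18 → 11 → 22 → 19 → 13 → 1 → 2 → 4 → 8 → 16 → 7 → 14 → 3 → 6 → 12 → 24 → 23 → 21 → 17
It first returns after 20 out-shuffles.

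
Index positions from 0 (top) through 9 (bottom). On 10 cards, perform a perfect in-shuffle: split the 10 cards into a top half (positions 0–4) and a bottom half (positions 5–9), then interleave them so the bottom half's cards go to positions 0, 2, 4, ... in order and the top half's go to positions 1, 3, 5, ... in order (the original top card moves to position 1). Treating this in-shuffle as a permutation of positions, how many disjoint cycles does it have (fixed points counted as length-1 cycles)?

Trace each unvisited position around until it returns:
(0 1 3 7 4 9 8 6 2 5)
1 cycle in total.

1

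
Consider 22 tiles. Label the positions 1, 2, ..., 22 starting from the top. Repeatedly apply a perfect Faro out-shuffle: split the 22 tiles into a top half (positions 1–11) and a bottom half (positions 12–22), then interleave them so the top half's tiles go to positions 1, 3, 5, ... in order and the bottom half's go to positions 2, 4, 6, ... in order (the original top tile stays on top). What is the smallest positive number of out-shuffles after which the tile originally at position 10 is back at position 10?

3

Follow position 10 under repeated out-shuffles:
10 → 19 → 16 → 10
It first returns after 3 out-shuffles.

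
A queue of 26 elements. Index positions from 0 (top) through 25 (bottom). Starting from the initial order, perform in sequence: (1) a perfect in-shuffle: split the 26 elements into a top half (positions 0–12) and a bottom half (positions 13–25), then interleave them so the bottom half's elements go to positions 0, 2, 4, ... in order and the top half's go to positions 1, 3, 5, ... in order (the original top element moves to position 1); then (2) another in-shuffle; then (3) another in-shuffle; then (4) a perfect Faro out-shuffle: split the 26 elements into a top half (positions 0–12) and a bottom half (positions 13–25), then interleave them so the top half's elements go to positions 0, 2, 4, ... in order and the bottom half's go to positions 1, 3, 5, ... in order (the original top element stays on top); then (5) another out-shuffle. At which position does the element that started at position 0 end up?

Track the element from position 0 forward through each operation:
  after op 1 (in-shuffle): 0 → 1
  after op 2 (in-shuffle): 1 → 3
  after op 3 (in-shuffle): 3 → 7
  after op 4 (out-shuffle): 7 → 14
  after op 5 (out-shuffle): 14 → 3

3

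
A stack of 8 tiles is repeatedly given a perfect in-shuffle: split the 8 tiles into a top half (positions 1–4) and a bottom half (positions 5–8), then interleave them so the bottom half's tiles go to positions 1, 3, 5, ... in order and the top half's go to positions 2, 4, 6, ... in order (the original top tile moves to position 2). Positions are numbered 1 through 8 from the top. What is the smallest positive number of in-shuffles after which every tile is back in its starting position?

The in-shuffle permutes the 8 positions with cycle lengths [2, 6].
Every tile is home exactly when every cycle has completed a whole number of laps, i.e. after lcm(2, 6) = 6 in-shuffles.

6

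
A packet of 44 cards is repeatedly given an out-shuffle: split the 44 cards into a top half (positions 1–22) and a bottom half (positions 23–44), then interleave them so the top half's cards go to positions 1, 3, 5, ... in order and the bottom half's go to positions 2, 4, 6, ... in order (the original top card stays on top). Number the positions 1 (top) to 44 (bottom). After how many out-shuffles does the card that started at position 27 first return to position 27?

14

Follow position 27 under repeated out-shuffles:
27 → 10 → 19 → 37 → 30 → 16 → 31 → 18 → 35 → 26 → 8 → 15 → 29 → 14 → 27
It first returns after 14 out-shuffles.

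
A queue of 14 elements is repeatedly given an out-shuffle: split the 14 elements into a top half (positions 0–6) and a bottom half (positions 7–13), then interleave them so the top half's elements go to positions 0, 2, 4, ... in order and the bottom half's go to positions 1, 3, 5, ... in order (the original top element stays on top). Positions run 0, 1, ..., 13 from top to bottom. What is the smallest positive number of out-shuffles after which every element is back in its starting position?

The out-shuffle permutes the 14 positions with cycle lengths [1, 1, 12].
Every element is home exactly when every cycle has completed a whole number of laps, i.e. after lcm(1, 12) = 12 out-shuffles.

12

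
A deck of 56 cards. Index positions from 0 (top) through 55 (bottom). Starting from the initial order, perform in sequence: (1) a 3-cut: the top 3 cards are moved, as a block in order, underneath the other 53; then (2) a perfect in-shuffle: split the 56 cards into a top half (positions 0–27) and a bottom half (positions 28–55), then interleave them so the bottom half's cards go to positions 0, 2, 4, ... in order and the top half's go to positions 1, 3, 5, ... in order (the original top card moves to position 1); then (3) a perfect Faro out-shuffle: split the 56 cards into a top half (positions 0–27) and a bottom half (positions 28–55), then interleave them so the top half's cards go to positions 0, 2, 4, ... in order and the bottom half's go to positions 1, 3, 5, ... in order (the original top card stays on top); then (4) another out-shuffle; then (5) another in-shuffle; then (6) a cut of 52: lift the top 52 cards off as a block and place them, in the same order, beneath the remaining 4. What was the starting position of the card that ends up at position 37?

33

Undo the operations in reverse order, starting from position 37:
  undo op 6 (cut 52): 37 ← 33
  undo op 5 (in-shuffle, from top half): 33 ← 16
  undo op 4 (out-shuffle, from top half): 16 ← 8
  undo op 3 (out-shuffle, from top half): 8 ← 4
  undo op 2 (in-shuffle, from bottom half): 4 ← 30
  undo op 1 (cut 3): 30 ← 33
So the card at position 37 came from original position 33.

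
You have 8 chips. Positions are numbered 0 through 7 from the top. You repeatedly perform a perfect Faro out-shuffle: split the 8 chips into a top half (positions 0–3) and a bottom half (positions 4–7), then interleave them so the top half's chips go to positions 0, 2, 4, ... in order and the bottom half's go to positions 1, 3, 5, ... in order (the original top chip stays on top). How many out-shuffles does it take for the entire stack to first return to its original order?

The out-shuffle permutes the 8 positions with cycle lengths [1, 1, 3, 3].
Every chip is home exactly when every cycle has completed a whole number of laps, i.e. after lcm(1, 3) = 3 out-shuffles.

3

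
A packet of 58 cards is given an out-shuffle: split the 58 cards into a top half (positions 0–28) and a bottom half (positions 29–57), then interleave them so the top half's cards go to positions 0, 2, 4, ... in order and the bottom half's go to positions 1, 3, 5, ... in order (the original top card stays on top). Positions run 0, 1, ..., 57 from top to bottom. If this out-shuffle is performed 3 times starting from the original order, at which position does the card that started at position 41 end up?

43

Track the card's position through each out-shuffle:
41 → 25 → 50 → 43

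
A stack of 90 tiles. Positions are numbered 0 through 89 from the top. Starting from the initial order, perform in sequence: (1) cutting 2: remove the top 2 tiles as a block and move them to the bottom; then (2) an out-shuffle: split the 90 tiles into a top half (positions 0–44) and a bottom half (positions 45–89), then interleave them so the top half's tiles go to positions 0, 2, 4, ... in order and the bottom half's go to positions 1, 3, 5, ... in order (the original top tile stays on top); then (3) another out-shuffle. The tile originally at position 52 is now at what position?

22

Track the tile from position 52 forward through each operation:
  after op 1 (cut 2): 52 → 50
  after op 2 (out-shuffle): 50 → 11
  after op 3 (out-shuffle): 11 → 22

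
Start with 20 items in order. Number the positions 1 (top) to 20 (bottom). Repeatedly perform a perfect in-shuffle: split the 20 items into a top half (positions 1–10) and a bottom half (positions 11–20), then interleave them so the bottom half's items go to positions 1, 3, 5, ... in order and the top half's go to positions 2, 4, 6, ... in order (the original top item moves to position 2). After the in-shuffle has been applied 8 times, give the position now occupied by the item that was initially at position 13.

10

Track the item's position through each in-shuffle:
13 → 5 → 10 → 20 → 19 → 17 → 13 → 5 → 10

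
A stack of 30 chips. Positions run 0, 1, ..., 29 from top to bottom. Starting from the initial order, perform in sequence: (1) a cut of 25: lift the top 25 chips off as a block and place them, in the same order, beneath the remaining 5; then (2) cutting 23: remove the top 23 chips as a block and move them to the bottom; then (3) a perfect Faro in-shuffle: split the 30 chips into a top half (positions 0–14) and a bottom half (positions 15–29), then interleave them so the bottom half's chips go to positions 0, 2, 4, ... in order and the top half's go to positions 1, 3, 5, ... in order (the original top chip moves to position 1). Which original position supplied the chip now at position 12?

9

Undo the operations in reverse order, starting from position 12:
  undo op 3 (in-shuffle, from bottom half): 12 ← 21
  undo op 2 (cut 23): 21 ← 14
  undo op 1 (cut 25): 14 ← 9
So the chip at position 12 came from original position 9.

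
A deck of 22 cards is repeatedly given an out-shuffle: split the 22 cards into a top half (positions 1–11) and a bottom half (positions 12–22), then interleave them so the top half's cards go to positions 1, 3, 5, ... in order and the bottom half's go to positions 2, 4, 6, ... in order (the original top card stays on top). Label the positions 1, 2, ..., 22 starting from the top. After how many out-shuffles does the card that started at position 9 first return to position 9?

Follow position 9 under repeated out-shuffles:
9 → 17 → 12 → 2 → 3 → 5 → 9
It first returns after 6 out-shuffles.

6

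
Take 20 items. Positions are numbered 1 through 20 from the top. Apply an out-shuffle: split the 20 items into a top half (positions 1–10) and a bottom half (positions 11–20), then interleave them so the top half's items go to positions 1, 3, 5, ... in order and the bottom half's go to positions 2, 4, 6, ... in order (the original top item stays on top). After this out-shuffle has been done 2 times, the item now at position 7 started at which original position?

12

Work backwards from position 7, undoing one out-shuffle at a time:
7 ← 4 ← 12
So the item now at position 7 started at position 12.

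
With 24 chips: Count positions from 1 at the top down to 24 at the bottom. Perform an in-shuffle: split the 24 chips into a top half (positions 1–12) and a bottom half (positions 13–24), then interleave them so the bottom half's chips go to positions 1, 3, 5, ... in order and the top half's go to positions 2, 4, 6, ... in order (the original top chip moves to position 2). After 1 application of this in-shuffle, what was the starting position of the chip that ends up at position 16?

8

Work backwards from position 16, undoing one in-shuffle at a time:
16 ← 8
So the chip now at position 16 started at position 8.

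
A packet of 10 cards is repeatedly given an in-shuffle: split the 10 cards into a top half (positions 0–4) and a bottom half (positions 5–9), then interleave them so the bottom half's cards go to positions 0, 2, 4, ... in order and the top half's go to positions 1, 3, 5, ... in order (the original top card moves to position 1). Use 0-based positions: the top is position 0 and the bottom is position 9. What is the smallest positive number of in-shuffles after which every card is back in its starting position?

10

The in-shuffle permutes the 10 positions with cycle lengths [10].
Every card is home exactly when every cycle has completed a whole number of laps, i.e. after lcm(10) = 10 in-shuffles.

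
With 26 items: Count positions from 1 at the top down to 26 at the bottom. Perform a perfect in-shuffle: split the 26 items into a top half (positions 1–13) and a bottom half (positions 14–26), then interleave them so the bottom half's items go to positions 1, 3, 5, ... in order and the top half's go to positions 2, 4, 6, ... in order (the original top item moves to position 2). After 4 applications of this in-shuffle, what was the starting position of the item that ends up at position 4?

7

Work backwards from position 4, undoing one in-shuffle at a time:
4 ← 2 ← 1 ← 14 ← 7
So the item now at position 4 started at position 7.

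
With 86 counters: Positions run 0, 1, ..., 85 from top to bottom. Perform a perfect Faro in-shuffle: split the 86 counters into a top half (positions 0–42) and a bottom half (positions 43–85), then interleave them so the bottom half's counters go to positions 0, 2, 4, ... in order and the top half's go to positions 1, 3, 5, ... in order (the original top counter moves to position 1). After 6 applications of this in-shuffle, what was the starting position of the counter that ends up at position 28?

28

Work backwards from position 28, undoing one in-shuffle at a time:
28 ← 57 ← 28 ← 57 ← 28 ← 57 ← 28
So the counter now at position 28 started at position 28.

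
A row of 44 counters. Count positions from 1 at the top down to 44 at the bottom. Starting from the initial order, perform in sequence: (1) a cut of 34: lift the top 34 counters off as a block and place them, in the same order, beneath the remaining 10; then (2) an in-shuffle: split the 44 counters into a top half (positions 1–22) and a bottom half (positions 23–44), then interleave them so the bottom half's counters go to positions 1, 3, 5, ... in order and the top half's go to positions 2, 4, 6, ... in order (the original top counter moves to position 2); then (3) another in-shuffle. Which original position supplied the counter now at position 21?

Undo the operations in reverse order, starting from position 21:
  undo op 3 (in-shuffle, from bottom half): 21 ← 33
  undo op 2 (in-shuffle, from bottom half): 33 ← 39
  undo op 1 (cut 34): 39 ← 29
So the counter at position 21 came from original position 29.

29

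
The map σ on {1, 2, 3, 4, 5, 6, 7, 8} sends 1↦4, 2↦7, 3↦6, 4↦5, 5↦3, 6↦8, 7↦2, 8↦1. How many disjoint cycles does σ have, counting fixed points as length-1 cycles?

Cycle decomposition: (1 4 5 3 6 8) (2 7).
2 cycles.

2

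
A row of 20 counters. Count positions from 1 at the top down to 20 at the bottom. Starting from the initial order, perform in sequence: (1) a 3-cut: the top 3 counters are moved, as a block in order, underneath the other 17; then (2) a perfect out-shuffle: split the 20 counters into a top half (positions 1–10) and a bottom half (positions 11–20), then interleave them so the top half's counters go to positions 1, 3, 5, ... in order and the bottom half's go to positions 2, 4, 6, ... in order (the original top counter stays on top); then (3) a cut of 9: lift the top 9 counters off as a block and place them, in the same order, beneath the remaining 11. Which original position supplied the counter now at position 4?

10

Undo the operations in reverse order, starting from position 4:
  undo op 3 (cut 9): 4 ← 13
  undo op 2 (out-shuffle, from top half): 13 ← 7
  undo op 1 (cut 3): 7 ← 10
So the counter at position 4 came from original position 10.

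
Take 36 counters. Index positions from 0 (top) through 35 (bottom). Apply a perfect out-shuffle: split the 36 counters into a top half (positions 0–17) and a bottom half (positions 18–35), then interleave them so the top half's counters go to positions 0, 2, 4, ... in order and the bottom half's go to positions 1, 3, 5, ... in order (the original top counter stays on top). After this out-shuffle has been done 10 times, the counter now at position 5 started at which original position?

20

Work backwards from position 5, undoing one out-shuffle at a time:
5 ← 20 ← 10 ← 5 ← 20 ← 10 ← 5 ← 20 ← 10 ← 5 ← 20
So the counter now at position 5 started at position 20.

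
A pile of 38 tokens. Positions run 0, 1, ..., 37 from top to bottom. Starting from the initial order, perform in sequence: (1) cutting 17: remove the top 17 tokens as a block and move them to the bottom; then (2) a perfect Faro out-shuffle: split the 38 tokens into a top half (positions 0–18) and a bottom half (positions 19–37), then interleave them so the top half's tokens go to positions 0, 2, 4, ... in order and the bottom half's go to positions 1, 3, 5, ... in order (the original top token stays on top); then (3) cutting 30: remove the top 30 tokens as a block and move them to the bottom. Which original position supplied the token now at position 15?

Undo the operations in reverse order, starting from position 15:
  undo op 3 (cut 30): 15 ← 7
  undo op 2 (out-shuffle, from bottom half): 7 ← 22
  undo op 1 (cut 17): 22 ← 1
So the token at position 15 came from original position 1.

1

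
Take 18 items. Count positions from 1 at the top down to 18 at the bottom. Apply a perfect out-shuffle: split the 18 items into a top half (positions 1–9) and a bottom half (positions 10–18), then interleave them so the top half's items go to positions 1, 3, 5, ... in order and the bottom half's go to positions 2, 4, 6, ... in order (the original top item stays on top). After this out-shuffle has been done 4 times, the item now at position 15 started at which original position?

4

Work backwards from position 15, undoing one out-shuffle at a time:
15 ← 8 ← 13 ← 7 ← 4
So the item now at position 15 started at position 4.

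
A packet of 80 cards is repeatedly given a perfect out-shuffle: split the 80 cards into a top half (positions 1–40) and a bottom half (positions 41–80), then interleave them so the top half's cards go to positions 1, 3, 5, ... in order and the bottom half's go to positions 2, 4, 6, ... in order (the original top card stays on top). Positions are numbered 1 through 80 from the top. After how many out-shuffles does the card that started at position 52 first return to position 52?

39

Follow position 52 under repeated out-shuffles:
52 → 24 → 47 → 14 → 27 → 53 → 26 → 51 → ... → 52 (length 39)
It first returns after 39 out-shuffles.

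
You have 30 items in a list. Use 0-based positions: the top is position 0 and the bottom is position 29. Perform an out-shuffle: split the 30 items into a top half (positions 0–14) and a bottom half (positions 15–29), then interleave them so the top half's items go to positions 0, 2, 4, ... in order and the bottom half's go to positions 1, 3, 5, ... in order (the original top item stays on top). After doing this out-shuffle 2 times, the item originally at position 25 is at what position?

13

Track the item's position through each out-shuffle:
25 → 21 → 13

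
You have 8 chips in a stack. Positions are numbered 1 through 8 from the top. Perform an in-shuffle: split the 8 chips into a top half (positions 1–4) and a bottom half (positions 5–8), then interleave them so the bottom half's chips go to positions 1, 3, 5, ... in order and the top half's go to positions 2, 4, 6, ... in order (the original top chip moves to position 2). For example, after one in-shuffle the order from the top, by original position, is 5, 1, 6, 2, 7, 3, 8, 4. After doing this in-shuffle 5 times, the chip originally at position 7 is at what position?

8

Track the chip's position through each in-shuffle:
7 → 5 → 1 → 2 → 4 → 8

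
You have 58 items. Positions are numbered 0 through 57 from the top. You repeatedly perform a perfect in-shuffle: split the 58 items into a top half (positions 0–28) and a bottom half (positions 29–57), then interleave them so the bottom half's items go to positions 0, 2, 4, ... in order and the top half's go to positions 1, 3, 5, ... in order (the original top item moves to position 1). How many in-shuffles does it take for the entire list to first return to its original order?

58

The in-shuffle permutes the 58 positions with cycle lengths [58].
Every item is home exactly when every cycle has completed a whole number of laps, i.e. after lcm(58) = 58 in-shuffles.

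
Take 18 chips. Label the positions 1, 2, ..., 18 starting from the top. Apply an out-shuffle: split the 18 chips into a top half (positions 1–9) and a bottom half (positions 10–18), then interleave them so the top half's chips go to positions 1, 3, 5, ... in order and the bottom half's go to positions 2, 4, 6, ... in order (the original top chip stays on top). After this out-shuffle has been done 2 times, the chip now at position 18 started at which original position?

18

Work backwards from position 18, undoing one out-shuffle at a time:
18 ← 18 ← 18
So the chip now at position 18 started at position 18.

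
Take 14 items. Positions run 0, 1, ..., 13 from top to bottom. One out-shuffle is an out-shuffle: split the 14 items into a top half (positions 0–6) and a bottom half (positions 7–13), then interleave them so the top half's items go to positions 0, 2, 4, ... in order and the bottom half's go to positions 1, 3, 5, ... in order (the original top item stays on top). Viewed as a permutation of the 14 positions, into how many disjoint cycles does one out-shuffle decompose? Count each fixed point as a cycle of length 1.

3

Trace each unvisited position around until it returns:
(0) (1 2 4 8 3 6 ... len 12) (13)
3 cycles in total.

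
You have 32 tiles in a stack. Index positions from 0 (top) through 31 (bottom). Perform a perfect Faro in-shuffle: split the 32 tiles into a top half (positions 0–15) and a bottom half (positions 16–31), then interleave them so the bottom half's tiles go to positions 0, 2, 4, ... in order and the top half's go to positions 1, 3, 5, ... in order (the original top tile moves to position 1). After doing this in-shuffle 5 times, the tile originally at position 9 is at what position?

22

Track the tile's position through each in-shuffle:
9 → 19 → 6 → 13 → 27 → 22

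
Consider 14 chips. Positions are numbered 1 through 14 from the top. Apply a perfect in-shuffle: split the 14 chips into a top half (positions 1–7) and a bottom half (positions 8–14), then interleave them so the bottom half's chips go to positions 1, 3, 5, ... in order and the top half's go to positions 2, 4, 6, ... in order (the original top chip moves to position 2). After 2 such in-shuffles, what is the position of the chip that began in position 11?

Track the chip's position through each in-shuffle:
11 → 7 → 14

14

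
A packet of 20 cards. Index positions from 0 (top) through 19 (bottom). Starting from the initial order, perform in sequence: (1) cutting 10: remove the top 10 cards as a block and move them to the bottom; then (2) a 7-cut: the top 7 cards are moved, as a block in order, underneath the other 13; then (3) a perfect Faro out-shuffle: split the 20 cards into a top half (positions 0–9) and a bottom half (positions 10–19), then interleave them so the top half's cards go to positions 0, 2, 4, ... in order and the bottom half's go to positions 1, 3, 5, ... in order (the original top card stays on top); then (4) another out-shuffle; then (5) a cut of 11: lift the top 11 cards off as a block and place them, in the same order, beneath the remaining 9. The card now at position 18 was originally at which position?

4

Undo the operations in reverse order, starting from position 18:
  undo op 5 (cut 11): 18 ← 9
  undo op 4 (out-shuffle, from bottom half): 9 ← 14
  undo op 3 (out-shuffle, from top half): 14 ← 7
  undo op 2 (cut 7): 7 ← 14
  undo op 1 (cut 10): 14 ← 4
So the card at position 18 came from original position 4.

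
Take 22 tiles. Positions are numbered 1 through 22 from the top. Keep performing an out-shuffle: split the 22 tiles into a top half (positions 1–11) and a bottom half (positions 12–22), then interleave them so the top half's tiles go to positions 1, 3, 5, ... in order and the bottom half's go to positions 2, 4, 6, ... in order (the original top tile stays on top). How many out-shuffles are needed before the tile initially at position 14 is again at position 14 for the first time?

6

Follow position 14 under repeated out-shuffles:
14 → 6 → 11 → 21 → 20 → 18 → 14
It first returns after 6 out-shuffles.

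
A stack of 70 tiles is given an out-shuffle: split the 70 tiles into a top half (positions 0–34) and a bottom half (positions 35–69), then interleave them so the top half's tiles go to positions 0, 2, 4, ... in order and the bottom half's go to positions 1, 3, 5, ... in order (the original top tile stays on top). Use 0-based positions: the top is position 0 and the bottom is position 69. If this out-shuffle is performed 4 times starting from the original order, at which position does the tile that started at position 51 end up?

57

Track the tile's position through each out-shuffle:
51 → 33 → 66 → 63 → 57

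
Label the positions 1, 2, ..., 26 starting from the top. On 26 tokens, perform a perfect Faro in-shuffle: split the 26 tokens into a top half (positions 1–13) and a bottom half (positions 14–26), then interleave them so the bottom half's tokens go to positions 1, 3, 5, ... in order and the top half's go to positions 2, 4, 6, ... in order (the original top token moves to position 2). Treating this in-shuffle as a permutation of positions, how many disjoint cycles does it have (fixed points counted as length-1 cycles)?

Trace each unvisited position around until it returns:
(1 2 4 8 16 5 ... len 18) (3 6 12 24 21 15) (9 18)
3 cycles in total.

3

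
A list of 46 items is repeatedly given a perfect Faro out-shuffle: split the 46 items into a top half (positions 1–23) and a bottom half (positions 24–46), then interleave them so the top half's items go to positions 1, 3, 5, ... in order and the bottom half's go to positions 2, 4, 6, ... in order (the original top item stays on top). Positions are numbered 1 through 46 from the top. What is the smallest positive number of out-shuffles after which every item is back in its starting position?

12

The out-shuffle permutes the 46 positions with cycle lengths [1, 1, 2, 4, 4, 4, 6, 12, 12].
Every item is home exactly when every cycle has completed a whole number of laps, i.e. after lcm(1, 2, 4, 6, 12) = 12 out-shuffles.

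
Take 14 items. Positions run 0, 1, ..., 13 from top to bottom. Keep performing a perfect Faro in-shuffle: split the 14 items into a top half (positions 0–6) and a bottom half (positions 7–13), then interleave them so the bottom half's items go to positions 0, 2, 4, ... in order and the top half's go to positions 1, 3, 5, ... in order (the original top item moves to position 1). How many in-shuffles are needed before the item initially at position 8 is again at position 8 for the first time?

Follow position 8 under repeated in-shuffles:
8 → 2 → 5 → 11 → 8
It first returns after 4 in-shuffles.

4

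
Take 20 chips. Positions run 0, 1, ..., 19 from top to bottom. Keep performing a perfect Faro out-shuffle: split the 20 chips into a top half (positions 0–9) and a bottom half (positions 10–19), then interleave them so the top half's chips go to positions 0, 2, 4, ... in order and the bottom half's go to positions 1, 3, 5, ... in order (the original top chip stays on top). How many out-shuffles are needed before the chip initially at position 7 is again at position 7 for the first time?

18

Follow position 7 under repeated out-shuffles:
7 → 14 → 9 → 18 → 17 → 15 → 11 → 3 → 6 → 12 → 5 → 10 → 1 → 2 → 4 → 8 → 16 → 13 → 7
It first returns after 18 out-shuffles.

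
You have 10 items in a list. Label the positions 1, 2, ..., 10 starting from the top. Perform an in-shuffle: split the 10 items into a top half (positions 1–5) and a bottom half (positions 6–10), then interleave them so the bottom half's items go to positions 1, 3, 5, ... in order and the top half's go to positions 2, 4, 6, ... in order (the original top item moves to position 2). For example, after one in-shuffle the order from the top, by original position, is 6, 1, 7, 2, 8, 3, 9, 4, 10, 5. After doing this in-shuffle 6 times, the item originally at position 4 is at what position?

Track the item's position through each in-shuffle:
4 → 8 → 5 → 10 → 9 → 7 → 3

3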